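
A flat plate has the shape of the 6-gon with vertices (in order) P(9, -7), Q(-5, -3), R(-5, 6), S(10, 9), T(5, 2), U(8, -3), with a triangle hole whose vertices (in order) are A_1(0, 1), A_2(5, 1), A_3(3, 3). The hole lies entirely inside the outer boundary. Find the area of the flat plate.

Outer boundary:
Cross-terms: -62, -45, -105, -25, -31, -29  ⇒  Σ = -297
Area = |Σ|/2 = 148.5.
Hole:
Apply the shoelace (surveyor's) formula: 2A = Σ (x_i·y_{i+1} − x_{i+1}·y_i), indices taken mod 3.
Cross-terms: -5, 12, 3  ⇒  Σ = 10
Area = |Σ|/2 = 5.
Net area = 148.5 − 5 = 143.5.

143.5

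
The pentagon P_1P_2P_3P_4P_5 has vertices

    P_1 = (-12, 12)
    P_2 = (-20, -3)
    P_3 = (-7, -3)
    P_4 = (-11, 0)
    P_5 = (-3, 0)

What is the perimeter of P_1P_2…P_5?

58

|P_1P_2| = √((-8)² + (-15)²) = √289 = 17
|P_2P_3| = √((13)² + (0)²) = √169 = 13
|P_3P_4| = √((-4)² + (3)²) = √25 = 5
|P_4P_5| = √((8)² + (0)²) = √64 = 8
|P_5P_1| = √((-9)² + (12)²) = √225 = 15
Perimeter = 17 + 13 + 5 + 8 + 15 = 58.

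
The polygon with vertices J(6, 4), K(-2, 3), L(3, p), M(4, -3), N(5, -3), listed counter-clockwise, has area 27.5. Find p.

-1

Write out the shoelace sum; only the two edges meeting at L involve p:
2·Area = [((-2)·p − 3·3) + (3·(-3) − 4·p)] + 67
       = -6·p + 49 = 55
⇒ p = -1.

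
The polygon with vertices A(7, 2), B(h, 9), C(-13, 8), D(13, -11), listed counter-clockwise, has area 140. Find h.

-7

The doubled signed area Σ (x_i y_{i+1} − x_{i+1} y_i) is linear in h.
With h=0 it equals 322; the coefficient of h is 6 (from the two edges through B).
So 6·h + 322 = 2·140 = 280 ⇒ h = -7.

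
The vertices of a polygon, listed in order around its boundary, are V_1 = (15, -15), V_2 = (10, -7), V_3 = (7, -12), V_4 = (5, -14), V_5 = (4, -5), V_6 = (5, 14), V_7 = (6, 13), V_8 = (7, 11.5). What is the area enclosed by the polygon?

135.25

Apply the shoelace (surveyor's) formula: 2A = Σ (x_i·y_{i+1} − x_{i+1}·y_i), indices taken mod 8.
Σ = (45) + (-71) + (-38) + (31) + (81) + (-19) + (-22) + (-277.5) = -270.5
Area = |Σ|/2 = 135.25.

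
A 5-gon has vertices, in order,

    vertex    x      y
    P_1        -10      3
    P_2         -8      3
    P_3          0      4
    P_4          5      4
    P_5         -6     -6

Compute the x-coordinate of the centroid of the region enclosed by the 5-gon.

-253/71

Apply the surveyor's formula. First the cross-terms c_i = x_i·y_{i+1} − x_{i+1}·y_i:
  -6, -32, -20, -6, -78  ⇒  2A = -142, A = -71.
Then Σ (x_i + x_{i+1})·c_i = 1518, so x̄ = 1518 / (6·(-71)) = -253/71.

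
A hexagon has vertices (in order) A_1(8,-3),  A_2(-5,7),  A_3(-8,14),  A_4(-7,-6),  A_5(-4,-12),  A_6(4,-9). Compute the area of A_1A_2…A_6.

Apply the shoelace formula: 2A = Σ (x_i·y_{i+1} − x_{i+1}·y_i), indices taken mod 6.
Cross-terms: 41, -14, 146, 60, 84, 60  ⇒  Σ = 377
Area = |Σ|/2 = 188.5.

188.5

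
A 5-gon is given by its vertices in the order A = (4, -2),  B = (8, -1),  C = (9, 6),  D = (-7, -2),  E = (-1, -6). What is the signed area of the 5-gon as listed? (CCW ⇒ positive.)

Σ = (12) + (57) + (24) + (40) + (26) = 159
Signed area = Σ/2 = 79.5 (positive ⇒ counter-clockwise traversal).

79.5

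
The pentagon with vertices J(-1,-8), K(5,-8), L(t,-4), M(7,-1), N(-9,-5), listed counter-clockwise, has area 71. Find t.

The doubled signed area Σ (x_i y_{i+1} − x_{i+1} y_i) is linear in t.
With t=0 it equals 79; the coefficient of t is 7 (from the two edges through L).
So 7·t + 79 = 2·71 = 142 ⇒ t = 9.

9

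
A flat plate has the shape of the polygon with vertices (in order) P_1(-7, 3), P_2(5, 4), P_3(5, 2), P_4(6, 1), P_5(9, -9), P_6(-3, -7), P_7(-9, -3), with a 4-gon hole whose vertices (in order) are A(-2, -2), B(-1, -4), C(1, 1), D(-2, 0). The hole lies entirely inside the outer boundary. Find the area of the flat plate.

Outer boundary:
Apply Gauss's area formula: 2A = Σ (x_i·y_{i+1} − x_{i+1}·y_i), indices taken mod 7.
Cross-terms: -43, -10, -7, -63, -90, -54, -48  ⇒  Σ = -315
Area = |Σ|/2 = 157.5.
Hole:
Apply the shoelace (surveyor's) formula: 2A = Σ (x_i·y_{i+1} − x_{i+1}·y_i), indices taken mod 4.
Σ = (6) + (3) + (2) + (4) = 15
Area = |Σ|/2 = 7.5.
Net area = 157.5 − 7.5 = 150.

150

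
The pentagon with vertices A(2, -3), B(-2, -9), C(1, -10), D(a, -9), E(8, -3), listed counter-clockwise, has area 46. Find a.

6

Write out the shoelace sum; only the two edges meeting at D involve a:
2·Area = [(1·(-9) − a·(-10)) + (a·(-3) − 8·(-9))] + -13
       = 7·a + 50 = 92
⇒ a = 6.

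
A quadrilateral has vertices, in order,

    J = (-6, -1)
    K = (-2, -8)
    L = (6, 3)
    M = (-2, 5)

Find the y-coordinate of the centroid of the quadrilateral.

Apply the shoelace (surveyor's) formula. First the cross-terms c_i = x_i·y_{i+1} − x_{i+1}·y_i:
  46, 42, 36, 32  ⇒  2A = 156, A = 78.
Then Σ (y_i + y_{i+1})·c_i = -208, so ȳ = -208 / (6·78) = -4/9.

-4/9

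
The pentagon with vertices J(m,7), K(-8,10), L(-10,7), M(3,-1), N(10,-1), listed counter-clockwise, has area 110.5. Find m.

The doubled signed area Σ (x_i y_{i+1} − x_{i+1} y_i) is linear in m.
With m=0 it equals 166; the coefficient of m is 11 (from the two edges through J).
So 11·m + 166 = 2·110.5 = 221 ⇒ m = 5.

5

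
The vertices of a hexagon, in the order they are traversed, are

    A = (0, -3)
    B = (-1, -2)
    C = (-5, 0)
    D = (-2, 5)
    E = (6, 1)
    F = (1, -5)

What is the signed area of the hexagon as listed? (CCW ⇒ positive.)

Apply Gauss's area formula: 2A = Σ (x_i·y_{i+1} − x_{i+1}·y_i), indices taken mod 6.
A→B: (0)(-2) − (-1)(-3) = -3
B→C: (-1)(0) − (-5)(-2) = -10
C→D: (-5)(5) − (-2)(0) = -25
D→E: (-2)(1) − (6)(5) = -32
E→F: (6)(-5) − (1)(1) = -31
F→A: (1)(-3) − (0)(-5) = -3
Σ = -104
Signed area = Σ/2 = -52 (negative ⇒ clockwise traversal).

-52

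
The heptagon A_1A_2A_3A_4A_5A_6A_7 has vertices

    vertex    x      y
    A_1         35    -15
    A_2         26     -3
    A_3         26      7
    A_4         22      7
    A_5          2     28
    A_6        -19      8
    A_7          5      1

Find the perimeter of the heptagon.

|A_1A_2| = √((-9)² + (12)²) = √225 = 15
|A_2A_3| = √((0)² + (10)²) = √100 = 10
|A_3A_4| = √((-4)² + (0)²) = √16 = 4
|A_4A_5| = √((-20)² + (21)²) = √841 = 29
|A_5A_6| = √((-21)² + (-20)²) = √841 = 29
|A_6A_7| = √((24)² + (-7)²) = √625 = 25
|A_7A_1| = √((30)² + (-16)²) = √1156 = 34
Perimeter = 15 + 10 + 4 + 29 + 29 + 25 + 34 = 146.

146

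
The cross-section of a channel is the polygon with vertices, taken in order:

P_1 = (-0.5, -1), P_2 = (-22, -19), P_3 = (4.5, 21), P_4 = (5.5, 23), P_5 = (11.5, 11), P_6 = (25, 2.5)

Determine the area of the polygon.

437.5

Σ = (-12.5) + (-376.5) + (-12) + (-204) + (-246.25) + (-23.75) = -875
Area = |Σ|/2 = 437.5.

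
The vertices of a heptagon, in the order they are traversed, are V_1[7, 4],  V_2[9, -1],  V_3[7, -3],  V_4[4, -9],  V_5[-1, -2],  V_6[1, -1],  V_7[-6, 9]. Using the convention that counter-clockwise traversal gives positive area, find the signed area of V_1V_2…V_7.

V_1→V_2: (7)(-1) − (9)(4) = -43
V_2→V_3: (9)(-3) − (7)(-1) = -20
V_3→V_4: (7)(-9) − (4)(-3) = -51
V_4→V_5: (4)(-2) − (-1)(-9) = -17
V_5→V_6: (-1)(-1) − (1)(-2) = 3
V_6→V_7: (1)(9) − (-6)(-1) = 3
V_7→V_1: (-6)(4) − (7)(9) = -87
Σ = -212
Signed area = Σ/2 = -106 (negative ⇒ clockwise traversal).

-106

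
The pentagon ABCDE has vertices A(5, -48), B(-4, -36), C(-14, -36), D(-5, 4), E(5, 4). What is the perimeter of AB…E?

128

|AB| = √((-9)² + (12)²) = √225 = 15
|BC| = √((-10)² + (0)²) = √100 = 10
|CD| = √((9)² + (40)²) = √1681 = 41
|DE| = √((10)² + (0)²) = √100 = 10
|EA| = √((0)² + (-52)²) = √2704 = 52
Perimeter = 15 + 10 + 41 + 10 + 52 = 128.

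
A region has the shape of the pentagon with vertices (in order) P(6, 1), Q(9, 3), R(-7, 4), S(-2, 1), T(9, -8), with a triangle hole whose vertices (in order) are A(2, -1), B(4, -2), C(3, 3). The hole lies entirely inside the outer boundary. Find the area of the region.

61

Outer boundary:
Apply Gauss's area formula: 2A = Σ (x_i·y_{i+1} − x_{i+1}·y_i), indices taken mod 5.
P→Q: (6)(3) − (9)(1) = 9
Q→R: (9)(4) − (-7)(3) = 57
R→S: (-7)(1) − (-2)(4) = 1
S→T: (-2)(-8) − (9)(1) = 7
T→P: (9)(1) − (6)(-8) = 57
Σ = 131
Area = |Σ|/2 = 65.5.
Hole:
Apply Gauss's area formula: 2A = Σ (x_i·y_{i+1} − x_{i+1}·y_i), indices taken mod 3.
A→B: (2)(-2) − (4)(-1) = 0
B→C: (4)(3) − (3)(-2) = 18
C→A: (3)(-1) − (2)(3) = -9
Σ = 9
Area = |Σ|/2 = 4.5.
Net area = 65.5 − 4.5 = 61.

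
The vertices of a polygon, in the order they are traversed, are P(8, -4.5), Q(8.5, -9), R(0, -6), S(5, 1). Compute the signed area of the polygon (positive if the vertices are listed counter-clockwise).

Apply Gauss's area formula: 2A = Σ (x_i·y_{i+1} − x_{i+1}·y_i), indices taken mod 4.
Σ = (-33.75) + (-51) + (30) + (-30.5) = -85.25
Signed area = Σ/2 = -42.625 (negative ⇒ clockwise traversal).

-42.625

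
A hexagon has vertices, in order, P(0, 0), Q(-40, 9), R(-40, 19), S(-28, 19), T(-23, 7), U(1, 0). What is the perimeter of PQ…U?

|PQ| = √((-40)² + (9)²) = √1681 = 41
|QR| = √((0)² + (10)²) = √100 = 10
|RS| = √((12)² + (0)²) = √144 = 12
|ST| = √((5)² + (-12)²) = √169 = 13
|TU| = √((24)² + (-7)²) = √625 = 25
|UP| = √((-1)² + (0)²) = √1 = 1
Perimeter = 41 + 10 + 12 + 13 + 25 + 1 = 102.

102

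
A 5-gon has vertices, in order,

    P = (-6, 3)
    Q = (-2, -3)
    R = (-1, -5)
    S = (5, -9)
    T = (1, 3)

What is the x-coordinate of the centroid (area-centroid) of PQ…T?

Apply the shoelace (surveyor's) formula. First the cross-terms c_i = x_i·y_{i+1} − x_{i+1}·y_i:
  24, 7, 34, 24, 21  ⇒  2A = 110, A = 55.
Then Σ (x_i + x_{i+1})·c_i = -38, so x̄ = -38 / (6·55) = -19/165.

-19/165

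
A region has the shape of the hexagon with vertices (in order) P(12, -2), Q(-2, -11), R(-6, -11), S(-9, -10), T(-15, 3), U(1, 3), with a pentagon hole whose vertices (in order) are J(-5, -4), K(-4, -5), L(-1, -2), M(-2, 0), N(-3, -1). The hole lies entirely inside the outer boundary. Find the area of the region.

Outer boundary:
Σ = (-136) + (-44) + (-39) + (-177) + (-48) + (-38) = -482
Area = |Σ|/2 = 241.
Hole:
Apply the shoelace (surveyor's) formula: 2A = Σ (x_i·y_{i+1} − x_{i+1}·y_i), indices taken mod 5.
J→K: (-5)(-5) − (-4)(-4) = 9
K→L: (-4)(-2) − (-1)(-5) = 3
L→M: (-1)(0) − (-2)(-2) = -4
M→N: (-2)(-1) − (-3)(0) = 2
N→J: (-3)(-4) − (-5)(-1) = 7
Σ = 17
Area = |Σ|/2 = 8.5.
Net area = 241 − 8.5 = 232.5.

232.5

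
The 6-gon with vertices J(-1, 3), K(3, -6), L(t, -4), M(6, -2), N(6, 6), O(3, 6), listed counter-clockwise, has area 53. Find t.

The doubled signed area Σ (x_i y_{i+1} − x_{i+1} y_i) is linear in t.
With t=0 it equals 90; the coefficient of t is 4 (from the two edges through L).
So 4·t + 90 = 2·53 = 106 ⇒ t = 4.

4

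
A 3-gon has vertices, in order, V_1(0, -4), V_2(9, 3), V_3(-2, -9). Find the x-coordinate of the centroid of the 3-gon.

Apply Gauss's area formula. First the cross-terms c_i = x_i·y_{i+1} − x_{i+1}·y_i:
  36, -75, 8  ⇒  2A = -31, A = -15.5.
Then Σ (x_i + x_{i+1})·c_i = -217, so x̄ = -217 / (6·(-15.5)) = 7/3.

7/3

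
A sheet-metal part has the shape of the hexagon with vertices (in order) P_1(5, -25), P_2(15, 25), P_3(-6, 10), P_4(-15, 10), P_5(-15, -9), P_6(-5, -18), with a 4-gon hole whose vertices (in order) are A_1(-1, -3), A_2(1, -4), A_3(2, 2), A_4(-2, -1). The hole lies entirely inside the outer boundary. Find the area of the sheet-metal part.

795.5

Outer boundary:
Apply Gauss's area formula: 2A = Σ (x_i·y_{i+1} − x_{i+1}·y_i), indices taken mod 6.
Cross-terms: 500, 300, 90, 285, 225, 215  ⇒  Σ = 1615
Area = |Σ|/2 = 807.5.
Hole:
Apply the surveyor's formula: 2A = Σ (x_i·y_{i+1} − x_{i+1}·y_i), indices taken mod 4.
Σ = (7) + (10) + (2) + (5) = 24
Area = |Σ|/2 = 12.
Net area = 807.5 − 12 = 795.5.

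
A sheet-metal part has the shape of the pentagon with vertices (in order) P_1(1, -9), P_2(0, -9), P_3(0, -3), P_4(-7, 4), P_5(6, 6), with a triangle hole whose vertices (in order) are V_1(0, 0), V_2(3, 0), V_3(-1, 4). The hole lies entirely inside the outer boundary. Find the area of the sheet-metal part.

72

Outer boundary:
Apply the shoelace (surveyor's) formula: 2A = Σ (x_i·y_{i+1} − x_{i+1}·y_i), indices taken mod 5.
Σ = (-9) + (0) + (-21) + (-66) + (-60) = -156
Area = |Σ|/2 = 78.
Hole:
Apply the shoelace formula: 2A = Σ (x_i·y_{i+1} − x_{i+1}·y_i), indices taken mod 3.
Σ = (0) + (12) + (0) = 12
Area = |Σ|/2 = 6.
Net area = 78 − 6 = 72.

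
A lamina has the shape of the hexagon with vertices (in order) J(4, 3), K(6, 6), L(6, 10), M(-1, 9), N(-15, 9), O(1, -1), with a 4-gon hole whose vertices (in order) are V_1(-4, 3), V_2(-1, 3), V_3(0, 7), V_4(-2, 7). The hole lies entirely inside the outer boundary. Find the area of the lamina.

106.5

Outer boundary:
Apply the surveyor's formula: 2A = Σ (x_i·y_{i+1} − x_{i+1}·y_i), indices taken mod 6.
Σ = (6) + (24) + (64) + (126) + (6) + (7) = 233
Area = |Σ|/2 = 116.5.
Hole:
Apply the shoelace (surveyor's) formula: 2A = Σ (x_i·y_{i+1} − x_{i+1}·y_i), indices taken mod 4.
V_1→V_2: (-4)(3) − (-1)(3) = -9
V_2→V_3: (-1)(7) − (0)(3) = -7
V_3→V_4: (0)(7) − (-2)(7) = 14
V_4→V_1: (-2)(3) − (-4)(7) = 22
Σ = 20
Area = |Σ|/2 = 10.
Net area = 116.5 − 10 = 106.5.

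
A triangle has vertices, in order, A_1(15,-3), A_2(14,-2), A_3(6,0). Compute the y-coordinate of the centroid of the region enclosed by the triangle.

Apply Gauss's area formula. First the cross-terms c_i = x_i·y_{i+1} − x_{i+1}·y_i:
  12, 12, -18  ⇒  2A = 6, A = 3.
Then Σ (y_i + y_{i+1})·c_i = -30, so ȳ = -30 / (6·3) = -5/3.

-5/3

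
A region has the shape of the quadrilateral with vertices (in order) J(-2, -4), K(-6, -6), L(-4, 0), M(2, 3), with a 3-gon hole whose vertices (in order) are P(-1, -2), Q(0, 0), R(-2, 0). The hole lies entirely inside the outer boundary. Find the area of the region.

Outer boundary:
Apply the shoelace (surveyor's) formula: 2A = Σ (x_i·y_{i+1} − x_{i+1}·y_i), indices taken mod 4.
Σ = (-12) + (-24) + (-12) + (-2) = -50
Area = |Σ|/2 = 25.
Hole:
Apply Gauss's area formula: 2A = Σ (x_i·y_{i+1} − x_{i+1}·y_i), indices taken mod 3.
P→Q: (-1)(0) − (0)(-2) = 0
Q→R: (0)(0) − (-2)(0) = 0
R→P: (-2)(-2) − (-1)(0) = 4
Σ = 4
Area = |Σ|/2 = 2.
Net area = 25 − 2 = 23.

23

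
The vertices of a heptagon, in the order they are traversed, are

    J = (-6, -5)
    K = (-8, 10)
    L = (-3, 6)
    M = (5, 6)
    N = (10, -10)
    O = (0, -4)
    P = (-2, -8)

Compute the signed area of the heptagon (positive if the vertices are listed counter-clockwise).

Apply Gauss's area formula: 2A = Σ (x_i·y_{i+1} − x_{i+1}·y_i), indices taken mod 7.
Cross-terms: -100, -18, -48, -110, -40, -8, -38  ⇒  Σ = -362
Signed area = Σ/2 = -181 (negative ⇒ clockwise traversal).

-181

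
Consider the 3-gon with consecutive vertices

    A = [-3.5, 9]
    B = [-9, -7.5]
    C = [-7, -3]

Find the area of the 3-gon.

4.125

Apply the shoelace formula: 2A = Σ (x_i·y_{i+1} − x_{i+1}·y_i), indices taken mod 3.
Σ = (107.25) + (-25.5) + (-73.5) = 8.25
Area = |Σ|/2 = 4.125.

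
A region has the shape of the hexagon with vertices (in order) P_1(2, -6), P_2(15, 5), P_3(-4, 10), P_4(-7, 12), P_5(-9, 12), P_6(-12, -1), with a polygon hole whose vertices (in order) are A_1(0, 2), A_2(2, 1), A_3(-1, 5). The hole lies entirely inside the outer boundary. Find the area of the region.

269

Outer boundary:
Cross-terms: 100, 170, 22, 24, 153, 74  ⇒  Σ = 543
Area = |Σ|/2 = 271.5.
Hole:
Σ = (-4) + (11) + (-2) = 5
Area = |Σ|/2 = 2.5.
Net area = 271.5 − 2.5 = 269.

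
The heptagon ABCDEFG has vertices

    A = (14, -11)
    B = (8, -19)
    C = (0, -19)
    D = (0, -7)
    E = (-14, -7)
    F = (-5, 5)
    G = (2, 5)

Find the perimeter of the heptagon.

86

|AB| = √((-6)² + (-8)²) = √100 = 10
|BC| = √((-8)² + (0)²) = √64 = 8
|CD| = √((0)² + (12)²) = √144 = 12
|DE| = √((-14)² + (0)²) = √196 = 14
|EF| = √((9)² + (12)²) = √225 = 15
|FG| = √((7)² + (0)²) = √49 = 7
|GA| = √((12)² + (-16)²) = √400 = 20
Perimeter = 10 + 8 + 12 + 14 + 15 + 7 + 20 = 86.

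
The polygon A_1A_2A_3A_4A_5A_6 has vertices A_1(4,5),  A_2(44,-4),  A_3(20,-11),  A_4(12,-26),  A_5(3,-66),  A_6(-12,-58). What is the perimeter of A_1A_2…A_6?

|A_1A_2| = √((40)² + (-9)²) = √1681 = 41
|A_2A_3| = √((-24)² + (-7)²) = √625 = 25
|A_3A_4| = √((-8)² + (-15)²) = √289 = 17
|A_4A_5| = √((-9)² + (-40)²) = √1681 = 41
|A_5A_6| = √((-15)² + (8)²) = √289 = 17
|A_6A_1| = √((16)² + (63)²) = √4225 = 65
Perimeter = 41 + 25 + 17 + 41 + 17 + 65 = 206.

206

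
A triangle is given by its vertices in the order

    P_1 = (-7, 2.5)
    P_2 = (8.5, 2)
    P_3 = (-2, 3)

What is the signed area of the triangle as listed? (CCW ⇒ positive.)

5.125

Apply the shoelace formula: 2A = Σ (x_i·y_{i+1} − x_{i+1}·y_i), indices taken mod 3.
Cross-terms: -35.25, 29.5, 16  ⇒  Σ = 10.25
Signed area = Σ/2 = 5.125 (positive ⇒ counter-clockwise traversal).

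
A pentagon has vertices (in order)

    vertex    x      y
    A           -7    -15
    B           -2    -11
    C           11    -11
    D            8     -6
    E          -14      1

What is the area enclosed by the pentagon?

176.5

Apply the surveyor's formula: 2A = Σ (x_i·y_{i+1} − x_{i+1}·y_i), indices taken mod 5.
Σ = (47) + (143) + (22) + (-76) + (217) = 353
Area = |Σ|/2 = 176.5.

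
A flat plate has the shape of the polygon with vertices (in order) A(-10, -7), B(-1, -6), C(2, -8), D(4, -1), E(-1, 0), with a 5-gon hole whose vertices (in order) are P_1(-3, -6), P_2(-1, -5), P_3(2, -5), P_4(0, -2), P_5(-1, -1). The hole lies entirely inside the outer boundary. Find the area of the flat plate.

Outer boundary:
Σ = (53) + (20) + (30) + (-1) + (7) = 109
Area = |Σ|/2 = 54.5.
Hole:
Apply the shoelace formula: 2A = Σ (x_i·y_{i+1} − x_{i+1}·y_i), indices taken mod 5.
Σ = (9) + (15) + (-4) + (-2) + (3) = 21
Area = |Σ|/2 = 10.5.
Net area = 54.5 − 10.5 = 44.

44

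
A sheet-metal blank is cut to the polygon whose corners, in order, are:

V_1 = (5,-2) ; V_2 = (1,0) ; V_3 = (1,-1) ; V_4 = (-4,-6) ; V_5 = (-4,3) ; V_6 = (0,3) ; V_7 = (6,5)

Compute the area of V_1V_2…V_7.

56

Apply the shoelace (surveyor's) formula: 2A = Σ (x_i·y_{i+1} − x_{i+1}·y_i), indices taken mod 7.
V_1→V_2: (5)(0) − (1)(-2) = 2
V_2→V_3: (1)(-1) − (1)(0) = -1
V_3→V_4: (1)(-6) − (-4)(-1) = -10
V_4→V_5: (-4)(3) − (-4)(-6) = -36
V_5→V_6: (-4)(3) − (0)(3) = -12
V_6→V_7: (0)(5) − (6)(3) = -18
V_7→V_1: (6)(-2) − (5)(5) = -37
Σ = -112
Area = |Σ|/2 = 56.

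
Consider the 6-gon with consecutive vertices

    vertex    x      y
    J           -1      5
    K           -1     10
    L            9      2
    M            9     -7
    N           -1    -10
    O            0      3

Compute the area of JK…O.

137.5

J→K: (-1)(10) − (-1)(5) = -5
K→L: (-1)(2) − (9)(10) = -92
L→M: (9)(-7) − (9)(2) = -81
M→N: (9)(-10) − (-1)(-7) = -97
N→O: (-1)(3) − (0)(-10) = -3
O→J: (0)(5) − (-1)(3) = 3
Σ = -275
Area = |Σ|/2 = 137.5.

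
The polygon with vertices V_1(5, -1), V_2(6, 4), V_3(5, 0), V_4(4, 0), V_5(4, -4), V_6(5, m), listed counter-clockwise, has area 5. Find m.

-5

Write out the shoelace sum; only the two edges meeting at V_6 involve m:
2·Area = [(4·m − 5·(-4)) + (5·(-1) − 5·m)] + -10
       = -1·m + 5 = 10
⇒ m = -5.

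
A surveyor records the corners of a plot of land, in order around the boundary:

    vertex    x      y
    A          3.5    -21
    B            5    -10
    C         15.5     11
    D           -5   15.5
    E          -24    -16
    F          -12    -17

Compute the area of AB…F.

777.375

Σ = (70) + (210) + (295.25) + (452) + (216) + (311.5) = 1554.75
Area = |Σ|/2 = 777.375.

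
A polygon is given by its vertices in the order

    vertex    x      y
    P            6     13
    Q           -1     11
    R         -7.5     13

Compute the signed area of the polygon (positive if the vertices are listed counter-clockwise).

Apply the shoelace (surveyor's) formula: 2A = Σ (x_i·y_{i+1} − x_{i+1}·y_i), indices taken mod 3.
P→Q: (6)(11) − (-1)(13) = 79
Q→R: (-1)(13) − (-7.5)(11) = 69.5
R→P: (-7.5)(13) − (6)(13) = -175.5
Σ = -27
Signed area = Σ/2 = -13.5 (negative ⇒ clockwise traversal).

-13.5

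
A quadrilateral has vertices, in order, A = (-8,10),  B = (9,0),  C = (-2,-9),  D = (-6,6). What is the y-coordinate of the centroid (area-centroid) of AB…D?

55/249

Apply the surveyor's formula. First the cross-terms c_i = x_i·y_{i+1} − x_{i+1}·y_i:
  -90, -81, -66, -12  ⇒  2A = -249, A = -124.5.
Then Σ (y_i + y_{i+1})·c_i = -165, so ȳ = -165 / (6·(-124.5)) = 55/249.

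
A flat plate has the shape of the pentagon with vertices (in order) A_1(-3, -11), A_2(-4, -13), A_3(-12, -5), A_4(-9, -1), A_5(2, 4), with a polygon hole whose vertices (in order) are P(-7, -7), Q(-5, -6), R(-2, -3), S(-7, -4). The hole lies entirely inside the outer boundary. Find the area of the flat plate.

100

Outer boundary:
Apply the shoelace (surveyor's) formula: 2A = Σ (x_i·y_{i+1} − x_{i+1}·y_i), indices taken mod 5.
Σ = (-5) + (-136) + (-33) + (-34) + (-10) = -218
Area = |Σ|/2 = 109.
Hole:
P→Q: (-7)(-6) − (-5)(-7) = 7
Q→R: (-5)(-3) − (-2)(-6) = 3
R→S: (-2)(-4) − (-7)(-3) = -13
S→P: (-7)(-7) − (-7)(-4) = 21
Σ = 18
Area = |Σ|/2 = 9.
Net area = 109 − 9 = 100.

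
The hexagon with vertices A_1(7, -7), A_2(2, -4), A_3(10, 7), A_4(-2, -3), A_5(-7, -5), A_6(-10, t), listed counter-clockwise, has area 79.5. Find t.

Write out the shoelace sum; only the two edges meeting at A_6 involve t:
2·Area = [((-7)·t − (-10)·(-5)) + ((-10)·(-7) − 7·t)] + 13
       = -14·t + 33 = 159
⇒ t = -9.

-9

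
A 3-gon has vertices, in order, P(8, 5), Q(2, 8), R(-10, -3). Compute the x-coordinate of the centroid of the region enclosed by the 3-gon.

0

Apply the shoelace (surveyor's) formula. First the cross-terms c_i = x_i·y_{i+1} − x_{i+1}·y_i:
  54, 74, -26  ⇒  2A = 102, A = 51.
Then Σ (x_i + x_{i+1})·c_i = 0, so x̄ = 0 / (6·51) = 0.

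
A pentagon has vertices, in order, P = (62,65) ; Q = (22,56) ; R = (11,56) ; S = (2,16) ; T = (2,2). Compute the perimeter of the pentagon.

194

|PQ| = √((-40)² + (-9)²) = √1681 = 41
|QR| = √((-11)² + (0)²) = √121 = 11
|RS| = √((-9)² + (-40)²) = √1681 = 41
|ST| = √((0)² + (-14)²) = √196 = 14
|TP| = √((60)² + (63)²) = √7569 = 87
Perimeter = 41 + 11 + 41 + 14 + 87 = 194.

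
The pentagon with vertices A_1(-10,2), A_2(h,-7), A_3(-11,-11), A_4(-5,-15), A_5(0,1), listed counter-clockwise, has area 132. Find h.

-12

The doubled signed area Σ (x_i y_{i+1} − x_{i+1} y_i) is linear in h.
With h=0 it equals 108; the coefficient of h is -13 (from the two edges through A_2).
So -13·h + 108 = 2·132 = 264 ⇒ h = -12.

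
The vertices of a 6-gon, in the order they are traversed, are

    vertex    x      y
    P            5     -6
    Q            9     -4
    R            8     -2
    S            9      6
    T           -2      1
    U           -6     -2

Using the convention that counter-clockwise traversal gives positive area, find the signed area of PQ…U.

95.5

Apply the shoelace (surveyor's) formula: 2A = Σ (x_i·y_{i+1} − x_{i+1}·y_i), indices taken mod 6.
P→Q: (5)(-4) − (9)(-6) = 34
Q→R: (9)(-2) − (8)(-4) = 14
R→S: (8)(6) − (9)(-2) = 66
S→T: (9)(1) − (-2)(6) = 21
T→U: (-2)(-2) − (-6)(1) = 10
U→P: (-6)(-6) − (5)(-2) = 46
Σ = 191
Signed area = Σ/2 = 95.5 (positive ⇒ counter-clockwise traversal).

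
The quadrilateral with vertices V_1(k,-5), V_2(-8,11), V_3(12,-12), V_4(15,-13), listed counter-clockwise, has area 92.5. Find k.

13

Write out the shoelace sum; only the two edges meeting at V_1 involve k:
2·Area = [(15·(-5) − k·(-13)) + (k·11 − (-8)·(-5))] + -12
       = 24·k + -127 = 185
⇒ k = 13.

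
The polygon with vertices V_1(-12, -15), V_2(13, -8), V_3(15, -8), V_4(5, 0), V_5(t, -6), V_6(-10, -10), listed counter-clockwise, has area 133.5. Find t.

The doubled signed area Σ (x_i y_{i+1} − x_{i+1} y_i) is linear in t.
With t=0 it equals 287; the coefficient of t is -10 (from the two edges through V_5).
So -10·t + 287 = 2·133.5 = 267 ⇒ t = 2.

2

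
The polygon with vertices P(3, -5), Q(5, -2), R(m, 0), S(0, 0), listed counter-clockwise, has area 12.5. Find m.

3

The doubled signed area Σ (x_i y_{i+1} − x_{i+1} y_i) is linear in m.
With m=0 it equals 19; the coefficient of m is 2 (from the two edges through R).
So 2·m + 19 = 2·12.5 = 25 ⇒ m = 3.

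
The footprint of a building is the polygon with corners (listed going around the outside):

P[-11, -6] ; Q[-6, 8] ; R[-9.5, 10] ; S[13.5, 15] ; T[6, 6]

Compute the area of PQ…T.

Apply Gauss's area formula: 2A = Σ (x_i·y_{i+1} − x_{i+1}·y_i), indices taken mod 5.
P→Q: (-11)(8) − (-6)(-6) = -124
Q→R: (-6)(10) − (-9.5)(8) = 16
R→S: (-9.5)(15) − (13.5)(10) = -277.5
S→T: (13.5)(6) − (6)(15) = -9
T→P: (6)(-6) − (-11)(6) = 30
Σ = -364.5
Area = |Σ|/2 = 182.25.

182.25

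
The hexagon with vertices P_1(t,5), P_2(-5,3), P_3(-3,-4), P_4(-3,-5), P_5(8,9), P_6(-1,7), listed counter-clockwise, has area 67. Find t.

-1

The doubled signed area Σ (x_i y_{i+1} − x_{i+1} y_i) is linear in t.
With t=0 it equals 130; the coefficient of t is -4 (from the two edges through P_1).
So -4·t + 130 = 2·67 = 134 ⇒ t = -1.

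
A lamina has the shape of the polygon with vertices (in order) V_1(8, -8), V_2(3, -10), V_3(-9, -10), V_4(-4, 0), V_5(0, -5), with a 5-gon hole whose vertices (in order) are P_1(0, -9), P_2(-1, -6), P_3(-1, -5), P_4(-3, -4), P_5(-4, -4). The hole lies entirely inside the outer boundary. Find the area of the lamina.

72.5

Outer boundary:
Apply Gauss's area formula: 2A = Σ (x_i·y_{i+1} − x_{i+1}·y_i), indices taken mod 5.
Σ = (-56) + (-120) + (-40) + (20) + (40) = -156
Area = |Σ|/2 = 78.
Hole:
Apply the shoelace formula: 2A = Σ (x_i·y_{i+1} − x_{i+1}·y_i), indices taken mod 5.
Σ = (-9) + (-1) + (-11) + (-4) + (36) = 11
Area = |Σ|/2 = 5.5.
Net area = 78 − 5.5 = 72.5.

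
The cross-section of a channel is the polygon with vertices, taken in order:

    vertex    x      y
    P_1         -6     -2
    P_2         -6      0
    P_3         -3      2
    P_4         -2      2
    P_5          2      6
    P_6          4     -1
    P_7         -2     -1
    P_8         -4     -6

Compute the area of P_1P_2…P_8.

Apply the shoelace formula: 2A = Σ (x_i·y_{i+1} − x_{i+1}·y_i), indices taken mod 8.
Σ = (-12) + (-12) + (-2) + (-16) + (-26) + (-6) + (8) + (-28) = -94
Area = |Σ|/2 = 47.

47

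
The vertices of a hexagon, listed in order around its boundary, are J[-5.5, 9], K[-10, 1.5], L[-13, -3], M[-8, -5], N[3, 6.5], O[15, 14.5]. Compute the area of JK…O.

Apply the shoelace (surveyor's) formula: 2A = Σ (x_i·y_{i+1} − x_{i+1}·y_i), indices taken mod 6.
Σ = (81.75) + (49.5) + (41) + (-37) + (-54) + (214.75) = 296
Area = |Σ|/2 = 148.

148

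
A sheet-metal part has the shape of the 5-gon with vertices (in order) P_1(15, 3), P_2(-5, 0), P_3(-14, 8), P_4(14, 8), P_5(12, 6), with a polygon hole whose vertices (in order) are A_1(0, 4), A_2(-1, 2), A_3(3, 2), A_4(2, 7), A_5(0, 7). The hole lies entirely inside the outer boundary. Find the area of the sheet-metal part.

Outer boundary:
Σ = (15) + (-40) + (-224) + (-12) + (-54) = -315
Area = |Σ|/2 = 157.5.
Hole:
Σ = (4) + (-8) + (17) + (14) + (0) = 27
Area = |Σ|/2 = 13.5.
Net area = 157.5 − 13.5 = 144.

144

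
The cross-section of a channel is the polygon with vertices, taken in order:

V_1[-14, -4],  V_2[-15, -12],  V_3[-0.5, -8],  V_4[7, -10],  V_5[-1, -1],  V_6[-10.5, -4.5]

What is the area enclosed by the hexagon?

Apply Gauss's area formula: 2A = Σ (x_i·y_{i+1} − x_{i+1}·y_i), indices taken mod 6.
V_1→V_2: (-14)(-12) − (-15)(-4) = 108
V_2→V_3: (-15)(-8) − (-0.5)(-12) = 114
V_3→V_4: (-0.5)(-10) − (7)(-8) = 61
V_4→V_5: (7)(-1) − (-1)(-10) = -17
V_5→V_6: (-1)(-4.5) − (-10.5)(-1) = -6
V_6→V_1: (-10.5)(-4) − (-14)(-4.5) = -21
Σ = 239
Area = |Σ|/2 = 119.5.

119.5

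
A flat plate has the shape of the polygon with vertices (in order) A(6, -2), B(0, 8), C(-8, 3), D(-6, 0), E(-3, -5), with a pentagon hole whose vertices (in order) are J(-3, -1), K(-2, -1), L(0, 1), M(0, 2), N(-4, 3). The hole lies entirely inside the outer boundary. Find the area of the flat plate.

88

Outer boundary:
Apply the surveyor's formula: 2A = Σ (x_i·y_{i+1} − x_{i+1}·y_i), indices taken mod 5.
Cross-terms: 48, 64, 18, 30, 36  ⇒  Σ = 196
Area = |Σ|/2 = 98.
Hole:
J→K: (-3)(-1) − (-2)(-1) = 1
K→L: (-2)(1) − (0)(-1) = -2
L→M: (0)(2) − (0)(1) = 0
M→N: (0)(3) − (-4)(2) = 8
N→J: (-4)(-1) − (-3)(3) = 13
Σ = 20
Area = |Σ|/2 = 10.
Net area = 98 − 10 = 88.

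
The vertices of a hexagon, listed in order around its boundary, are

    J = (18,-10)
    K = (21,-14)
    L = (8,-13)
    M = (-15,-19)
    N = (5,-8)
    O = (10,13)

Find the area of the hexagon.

262

J→K: (18)(-14) − (21)(-10) = -42
K→L: (21)(-13) − (8)(-14) = -161
L→M: (8)(-19) − (-15)(-13) = -347
M→N: (-15)(-8) − (5)(-19) = 215
N→O: (5)(13) − (10)(-8) = 145
O→J: (10)(-10) − (18)(13) = -334
Σ = -524
Area = |Σ|/2 = 262.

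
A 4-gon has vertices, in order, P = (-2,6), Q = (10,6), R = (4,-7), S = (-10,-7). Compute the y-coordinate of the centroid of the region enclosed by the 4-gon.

-2/3

Apply the shoelace (surveyor's) formula. First the cross-terms c_i = x_i·y_{i+1} − x_{i+1}·y_i:
  -72, -94, -98, -74  ⇒  2A = -338, A = -169.
Then Σ (y_i + y_{i+1})·c_i = 676, so ȳ = 676 / (6·(-169)) = -2/3.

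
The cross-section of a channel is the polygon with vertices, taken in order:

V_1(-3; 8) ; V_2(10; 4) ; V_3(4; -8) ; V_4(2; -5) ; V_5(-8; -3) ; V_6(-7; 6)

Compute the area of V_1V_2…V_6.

Apply the shoelace formula: 2A = Σ (x_i·y_{i+1} − x_{i+1}·y_i), indices taken mod 6.
Σ = (-92) + (-96) + (-4) + (-46) + (-69) + (-38) = -345
Area = |Σ|/2 = 172.5.

172.5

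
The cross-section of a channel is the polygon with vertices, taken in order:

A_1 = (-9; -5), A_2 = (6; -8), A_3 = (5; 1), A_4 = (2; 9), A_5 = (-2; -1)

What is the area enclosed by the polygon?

Apply the shoelace formula: 2A = Σ (x_i·y_{i+1} − x_{i+1}·y_i), indices taken mod 5.
Σ = (102) + (46) + (43) + (16) + (1) = 208
Area = |Σ|/2 = 104.

104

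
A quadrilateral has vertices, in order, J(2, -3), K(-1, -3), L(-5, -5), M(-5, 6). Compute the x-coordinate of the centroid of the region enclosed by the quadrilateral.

Apply Gauss's area formula. First the cross-terms c_i = x_i·y_{i+1} − x_{i+1}·y_i:
  -9, -10, -55, 3  ⇒  2A = -71, A = -35.5.
Then Σ (x_i + x_{i+1})·c_i = 592, so x̄ = 592 / (6·(-35.5)) = -592/213.

-592/213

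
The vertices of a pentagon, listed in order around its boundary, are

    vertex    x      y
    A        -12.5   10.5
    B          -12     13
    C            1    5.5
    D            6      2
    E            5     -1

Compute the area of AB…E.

61.25

Σ = (-36.5) + (-79) + (-31) + (-16) + (40) = -122.5
Area = |Σ|/2 = 61.25.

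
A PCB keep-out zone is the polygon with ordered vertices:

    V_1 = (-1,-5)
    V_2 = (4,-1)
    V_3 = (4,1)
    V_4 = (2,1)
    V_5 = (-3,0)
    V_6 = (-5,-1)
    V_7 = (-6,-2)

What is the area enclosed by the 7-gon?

Apply Gauss's area formula: 2A = Σ (x_i·y_{i+1} − x_{i+1}·y_i), indices taken mod 7.
Σ = (21) + (8) + (2) + (3) + (3) + (4) + (28) = 69
Area = |Σ|/2 = 34.5.

34.5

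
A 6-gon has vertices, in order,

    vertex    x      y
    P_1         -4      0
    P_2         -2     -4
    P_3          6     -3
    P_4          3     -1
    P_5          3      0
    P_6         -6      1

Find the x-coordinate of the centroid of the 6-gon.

20/177

Apply Gauss's area formula. First the cross-terms c_i = x_i·y_{i+1} − x_{i+1}·y_i:
  16, 30, 3, 3, 3, 4  ⇒  2A = 59, A = 29.5.
Then Σ (x_i + x_{i+1})·c_i = 20, so x̄ = 20 / (6·29.5) = 20/177.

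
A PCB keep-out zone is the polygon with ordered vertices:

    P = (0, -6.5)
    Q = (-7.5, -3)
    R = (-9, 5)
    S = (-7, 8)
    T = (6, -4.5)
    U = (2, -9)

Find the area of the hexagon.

Apply the surveyor's formula: 2A = Σ (x_i·y_{i+1} − x_{i+1}·y_i), indices taken mod 6.
P→Q: (0)(-3) − (-7.5)(-6.5) = -48.75
Q→R: (-7.5)(5) − (-9)(-3) = -64.5
R→S: (-9)(8) − (-7)(5) = -37
S→T: (-7)(-4.5) − (6)(8) = -16.5
T→U: (6)(-9) − (2)(-4.5) = -45
U→P: (2)(-6.5) − (0)(-9) = -13
Σ = -224.75
Area = |Σ|/2 = 112.375.

112.375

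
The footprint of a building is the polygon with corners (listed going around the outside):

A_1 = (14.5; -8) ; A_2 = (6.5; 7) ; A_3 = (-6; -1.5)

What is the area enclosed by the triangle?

127.75

Apply the surveyor's formula: 2A = Σ (x_i·y_{i+1} − x_{i+1}·y_i), indices taken mod 3.
A_1→A_2: (14.5)(7) − (6.5)(-8) = 153.5
A_2→A_3: (6.5)(-1.5) − (-6)(7) = 32.25
A_3→A_1: (-6)(-8) − (14.5)(-1.5) = 69.75
Σ = 255.5
Area = |Σ|/2 = 127.75.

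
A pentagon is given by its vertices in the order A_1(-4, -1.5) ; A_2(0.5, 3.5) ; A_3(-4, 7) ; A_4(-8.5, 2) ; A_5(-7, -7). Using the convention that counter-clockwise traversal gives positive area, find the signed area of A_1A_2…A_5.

Apply the shoelace formula: 2A = Σ (x_i·y_{i+1} − x_{i+1}·y_i), indices taken mod 5.
Cross-terms: -13.25, 17.5, 51.5, 73.5, -17.5  ⇒  Σ = 111.75
Signed area = Σ/2 = 55.875 (positive ⇒ counter-clockwise traversal).

55.875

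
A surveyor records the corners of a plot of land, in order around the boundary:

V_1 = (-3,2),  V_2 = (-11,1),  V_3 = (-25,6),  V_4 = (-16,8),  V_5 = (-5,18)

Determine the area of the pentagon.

165

Apply the shoelace (surveyor's) formula: 2A = Σ (x_i·y_{i+1} − x_{i+1}·y_i), indices taken mod 5.
Cross-terms: 19, -41, -104, -248, 44  ⇒  Σ = -330
Area = |Σ|/2 = 165.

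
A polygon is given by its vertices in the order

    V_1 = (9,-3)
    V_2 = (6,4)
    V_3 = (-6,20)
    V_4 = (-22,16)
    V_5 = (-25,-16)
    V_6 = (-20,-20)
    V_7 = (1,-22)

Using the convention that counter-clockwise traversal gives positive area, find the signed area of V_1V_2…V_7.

1064.5

Cross-terms: 54, 144, 344, 752, 180, 460, 195  ⇒  Σ = 2129
Signed area = Σ/2 = 1064.5 (positive ⇒ counter-clockwise traversal).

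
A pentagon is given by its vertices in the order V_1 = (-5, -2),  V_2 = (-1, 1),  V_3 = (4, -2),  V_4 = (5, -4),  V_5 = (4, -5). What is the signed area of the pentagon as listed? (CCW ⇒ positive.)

-28.5

Cross-terms: -7, -2, -6, -9, -33  ⇒  Σ = -57
Signed area = Σ/2 = -28.5 (negative ⇒ clockwise traversal).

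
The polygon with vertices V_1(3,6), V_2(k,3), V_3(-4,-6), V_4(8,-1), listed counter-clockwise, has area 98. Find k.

The doubled signed area Σ (x_i y_{i+1} − x_{i+1} y_i) is linear in k.
With k=0 it equals 124; the coefficient of k is -12 (from the two edges through V_2).
So -12·k + 124 = 2·98 = 196 ⇒ k = -6.

-6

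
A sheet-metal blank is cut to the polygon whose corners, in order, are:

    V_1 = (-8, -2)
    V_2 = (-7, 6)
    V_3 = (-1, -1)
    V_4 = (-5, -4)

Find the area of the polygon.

36

V_1→V_2: (-8)(6) − (-7)(-2) = -62
V_2→V_3: (-7)(-1) − (-1)(6) = 13
V_3→V_4: (-1)(-4) − (-5)(-1) = -1
V_4→V_1: (-5)(-2) − (-8)(-4) = -22
Σ = -72
Area = |Σ|/2 = 36.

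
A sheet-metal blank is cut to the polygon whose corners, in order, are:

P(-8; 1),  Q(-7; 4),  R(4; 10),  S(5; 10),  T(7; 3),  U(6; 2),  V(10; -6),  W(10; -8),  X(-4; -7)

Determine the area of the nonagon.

209

Σ = (-25) + (-86) + (-10) + (-55) + (-4) + (-56) + (-20) + (-102) + (-60) = -418
Area = |Σ|/2 = 209.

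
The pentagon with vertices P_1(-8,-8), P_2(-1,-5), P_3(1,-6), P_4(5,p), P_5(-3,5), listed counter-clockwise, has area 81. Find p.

0

Write out the shoelace sum; only the two edges meeting at P_4 involve p:
2·Area = [(1·p − 5·(-6)) + (5·5 − (-3)·p)] + 107
       = 4·p + 162 = 162
⇒ p = 0.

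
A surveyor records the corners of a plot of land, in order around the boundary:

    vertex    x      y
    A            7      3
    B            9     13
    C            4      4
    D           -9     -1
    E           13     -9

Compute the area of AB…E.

138

A→B: (7)(13) − (9)(3) = 64
B→C: (9)(4) − (4)(13) = -16
C→D: (4)(-1) − (-9)(4) = 32
D→E: (-9)(-9) − (13)(-1) = 94
E→A: (13)(3) − (7)(-9) = 102
Σ = 276
Area = |Σ|/2 = 138.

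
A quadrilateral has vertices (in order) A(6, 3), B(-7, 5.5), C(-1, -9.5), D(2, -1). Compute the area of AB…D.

Apply Gauss's area formula: 2A = Σ (x_i·y_{i+1} − x_{i+1}·y_i), indices taken mod 4.
Σ = (54) + (72) + (20) + (12) = 158
Area = |Σ|/2 = 79.

79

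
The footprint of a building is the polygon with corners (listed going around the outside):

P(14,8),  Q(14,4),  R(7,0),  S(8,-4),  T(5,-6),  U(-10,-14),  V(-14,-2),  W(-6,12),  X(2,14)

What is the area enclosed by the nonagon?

457

Apply Gauss's area formula: 2A = Σ (x_i·y_{i+1} − x_{i+1}·y_i), indices taken mod 9.
Σ = (-56) + (-28) + (-28) + (-28) + (-130) + (-176) + (-180) + (-108) + (-180) = -914
Area = |Σ|/2 = 457.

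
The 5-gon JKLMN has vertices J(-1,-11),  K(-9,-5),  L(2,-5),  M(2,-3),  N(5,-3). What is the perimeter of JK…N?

36

|JK| = √((-8)² + (6)²) = √100 = 10
|KL| = √((11)² + (0)²) = √121 = 11
|LM| = √((0)² + (2)²) = √4 = 2
|MN| = √((3)² + (0)²) = √9 = 3
|NJ| = √((-6)² + (-8)²) = √100 = 10
Perimeter = 10 + 11 + 2 + 3 + 10 = 36.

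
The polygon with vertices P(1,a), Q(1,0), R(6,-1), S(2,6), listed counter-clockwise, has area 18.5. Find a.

6

Write out the shoelace sum; only the two edges meeting at P involve a:
2·Area = [(2·a − 1·6) + (1·0 − 1·a)] + 37
       = 1·a + 31 = 37
⇒ a = 6.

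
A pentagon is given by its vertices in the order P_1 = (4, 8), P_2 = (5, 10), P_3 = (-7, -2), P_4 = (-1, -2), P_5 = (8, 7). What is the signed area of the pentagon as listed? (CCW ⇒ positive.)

Apply the shoelace (surveyor's) formula: 2A = Σ (x_i·y_{i+1} − x_{i+1}·y_i), indices taken mod 5.
Cross-terms: 0, 60, 12, 9, 36  ⇒  Σ = 117
Signed area = Σ/2 = 58.5 (positive ⇒ counter-clockwise traversal).

58.5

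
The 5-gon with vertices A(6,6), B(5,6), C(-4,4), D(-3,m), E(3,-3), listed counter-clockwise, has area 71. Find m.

Write out the shoelace sum; only the two edges meeting at D involve m:
2·Area = [((-4)·m − (-3)·4) + ((-3)·(-3) − 3·m)] + 86
       = -7·m + 107 = 142
⇒ m = -5.

-5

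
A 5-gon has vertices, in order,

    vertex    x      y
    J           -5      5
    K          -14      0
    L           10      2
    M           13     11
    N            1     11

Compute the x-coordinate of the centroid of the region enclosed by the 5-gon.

129/53

Apply the surveyor's formula. First the cross-terms c_i = x_i·y_{i+1} − x_{i+1}·y_i:
  70, -28, 84, 132, 60  ⇒  2A = 318, A = 159.
Then Σ (x_i + x_{i+1})·c_i = 2322, so x̄ = 2322 / (6·159) = 129/53.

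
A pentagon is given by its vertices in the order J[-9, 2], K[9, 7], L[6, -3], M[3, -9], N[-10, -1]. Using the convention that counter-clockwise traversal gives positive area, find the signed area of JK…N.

Cross-terms: -81, -69, -45, -93, -29  ⇒  Σ = -317
Signed area = Σ/2 = -158.5 (negative ⇒ clockwise traversal).

-158.5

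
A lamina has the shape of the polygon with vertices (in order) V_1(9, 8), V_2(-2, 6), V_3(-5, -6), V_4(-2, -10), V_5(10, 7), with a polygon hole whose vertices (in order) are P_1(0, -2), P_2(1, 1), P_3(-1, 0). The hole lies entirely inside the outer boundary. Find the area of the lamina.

124

Outer boundary:
Apply the shoelace (surveyor's) formula: 2A = Σ (x_i·y_{i+1} − x_{i+1}·y_i), indices taken mod 5.
Σ = (70) + (42) + (38) + (86) + (17) = 253
Area = |Σ|/2 = 126.5.
Hole:
Σ = (2) + (1) + (2) = 5
Area = |Σ|/2 = 2.5.
Net area = 126.5 − 2.5 = 124.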